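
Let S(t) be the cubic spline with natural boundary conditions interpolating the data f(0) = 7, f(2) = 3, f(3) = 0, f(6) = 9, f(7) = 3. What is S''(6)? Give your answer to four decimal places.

-9.9503

With M_i denoting the second derivative at x_i, h_i = 2, 1, 3, 1, and Δ_i = (y_(i+1) − y_i)/h_i = -2, -3, 3, -6:
  2·M_0 + 6·M_1 + 1·M_2 = 6(Δ_1 - Δ_0) = -6
  1·M_1 + 8·M_2 + 3·M_3 = 6(Δ_2 - Δ_1) = 36
  3·M_2 + 8·M_3 + 1·M_4 = 6(Δ_3 - Δ_2) = -54
Natural end conditions: M_0 = M_4 = 0.
Solving: M_0 = 0, M_1 = -390/161, M_2 = 1374/161, M_3 = -1602/161, M_4 = 0.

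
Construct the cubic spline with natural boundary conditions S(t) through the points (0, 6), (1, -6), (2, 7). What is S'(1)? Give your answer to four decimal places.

With m_i denoting the second derivative at x_i, h_i = 1, 1, and Δ_i = (y_(i+1) − y_i)/h_i = -12, 13:
  1·m_0 + 4·m_1 + 1·m_2 = 6(Δ_1 - Δ_0) = 150
Natural end conditions: m_0 = m_2 = 0.
Solving: m_0 = 0, m_1 = 75/2, m_2 = 0.
On [1, 2], S'(t) = b_1 + 2c_1·(t - 1) + 3d_1·(t - 1)² with b_1 = Δ_1 - h_1(2m_1 + m_2)/6 = 1/2, c_1 = m_1/2 = 75/4, d_1 = (m_2 - m_1)/(6h_1) = -25/4. So S'(1) = 1/2.

0.5000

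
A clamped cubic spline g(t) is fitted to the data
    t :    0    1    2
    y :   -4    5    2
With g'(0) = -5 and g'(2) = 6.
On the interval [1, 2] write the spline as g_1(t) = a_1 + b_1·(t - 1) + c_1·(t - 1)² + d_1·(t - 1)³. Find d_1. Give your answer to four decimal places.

Write M_i for g''(x_i). With h_i = 1, 1 and divided differences Δ_i = 9, -3, the continuity of g' gives the tridiagonal system
  1·M_0 + 4·M_1 + 1·M_2 = 6(Δ_1 - Δ_0) = -72
Clamped end conditions give two more equations: 2h_0·M_0 + h_0·M_1 = 6(Δ_0 - g'(0)) = 84 and h_1·M_1 + 2h_1·M_2 = 6(g'(2) - Δ_1) = 54.
Solving the tridiagonal system: M_0 = 131/2, M_1 = -47, M_2 = 101/2.
On [1, 2], with g_1(t) = a_1 + b_1·(t - 1) + c_1·(t - 1)² + d_1·(t - 1)³: c_1 = M_1/2 = -47/2, d_1 = (M_2 - M_1)/(6h_1) = 65/4, b_1 = Δ_1 - h_1(2M_1 + M_2)/6 = 17/4.

16.2500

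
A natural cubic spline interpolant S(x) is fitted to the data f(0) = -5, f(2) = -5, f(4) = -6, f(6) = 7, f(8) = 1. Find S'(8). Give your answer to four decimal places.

-6.0536

Write M_i for S''(x_i). With h_i = 2, 2, 2, 2 and divided differences Δ_i = 0, -1/2, 13/2, -3, the continuity of S' gives the tridiagonal system
  2·M_0 + 8·M_1 + 2·M_2 = 6(Δ_1 - Δ_0) = -3
  2·M_1 + 8·M_2 + 2·M_3 = 6(Δ_2 - Δ_1) = 42
  2·M_2 + 8·M_3 + 2·M_4 = 6(Δ_3 - Δ_2) = -57
Natural end conditions: M_0 = M_4 = 0.
Solving: M_0 = 0, M_1 = -135/56, M_2 = 57/7, M_3 = -513/56, M_4 = 0.
On [6, 8], S'(x) = b_3 + 2c_3·(x - 6) + 3d_3·(x - 6)² with b_3 = Δ_3 - h_3(2M_3 + M_4)/6 = 87/28, c_3 = M_3/2 = -513/112, d_3 = (M_4 - M_3)/(6h_3) = 171/224. So S'(8) = -339/56.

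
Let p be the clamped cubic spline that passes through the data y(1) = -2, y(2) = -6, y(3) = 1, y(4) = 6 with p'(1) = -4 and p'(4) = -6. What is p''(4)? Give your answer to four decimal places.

-33.3333

Put M_i = p'' at the i-th knot. Here h = (1, 1, 1) and Δ = (-4, 7, 5), so the interior equations h_(i-1)·M_(i-1) + 2(h_(i-1)+h_i)·M_i + h_i·M_(i+1) = 6(Δ_i − Δ_(i-1)) read
  1·M_0 + 4·M_1 + 1·M_2 = 6(Δ_1 - Δ_0) = 66
  1·M_1 + 4·M_2 + 1·M_3 = 6(Δ_2 - Δ_1) = -12
Clamped end conditions give two more equations: 2h_0·M_0 + h_0·M_1 = 6(Δ_0 - p'(1)) = 0 and h_2·M_2 + 2h_2·M_3 = 6(p'(4) - Δ_2) = -66.
Hence M_0 = -28/3, M_1 = 56/3, M_2 = 2/3, M_3 = -100/3.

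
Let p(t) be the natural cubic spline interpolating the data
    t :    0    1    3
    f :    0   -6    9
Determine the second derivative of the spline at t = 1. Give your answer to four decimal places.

13.5000

Let M_i = p''(x_i). Step sizes h_i = 1, 2; slopes of the chords Δ_i = (y_(i+1) - y_i)/h_i = -6, 15/2.
  1·M_0 + 6·M_1 + 2·M_2 = 6(Δ_1 - Δ_0) = 81
Natural end conditions: M_0 = M_2 = 0.
Solving: M_0 = 0, M_1 = 27/2, M_2 = 0.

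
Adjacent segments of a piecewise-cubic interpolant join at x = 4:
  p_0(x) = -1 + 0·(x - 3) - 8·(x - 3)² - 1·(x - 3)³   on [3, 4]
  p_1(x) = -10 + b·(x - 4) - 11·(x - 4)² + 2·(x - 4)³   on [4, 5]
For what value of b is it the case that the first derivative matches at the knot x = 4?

p_0'(x) = 0 - 16·(x - 3) - 3·(x - 3)², so p_0'(4) = -19. On the right, p_1'(4) = b, so b = -19.

-19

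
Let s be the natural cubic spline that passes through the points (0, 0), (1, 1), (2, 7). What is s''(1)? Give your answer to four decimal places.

Put M_i = s'' at the i-th knot. Here h = (1, 1) and Δ = (1, 6), so the interior equations h_(i-1)·M_(i-1) + 2(h_(i-1)+h_i)·M_i + h_i·M_(i+1) = 6(Δ_i − Δ_(i-1)) read
  1·M_0 + 4·M_1 + 1·M_2 = 6(Δ_1 - Δ_0) = 30
Natural end conditions: M_0 = M_2 = 0.
Forward elimination and back-substitution give M_0 = 0, M_1 = 15/2, M_2 = 0.

7.5000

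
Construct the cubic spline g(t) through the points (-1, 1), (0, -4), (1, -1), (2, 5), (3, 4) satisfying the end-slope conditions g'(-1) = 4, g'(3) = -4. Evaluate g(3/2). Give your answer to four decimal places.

2.5112

With σ_i denoting the second derivative at x_i, h_i = 1, 1, 1, 1, and Δ_i = (y_(i+1) − y_i)/h_i = -5, 3, 6, -1:
  1·σ_0 + 4·σ_1 + 1·σ_2 = 6(Δ_1 - Δ_0) = 48
  1·σ_1 + 4·σ_2 + 1·σ_3 = 6(Δ_2 - Δ_1) = 18
  1·σ_2 + 4·σ_3 + 1·σ_4 = 6(Δ_3 - Δ_2) = -42
Clamped end conditions give two more equations: 2h_0·σ_0 + h_0·σ_1 = 6(Δ_0 - g'(-1)) = -54 and h_3·σ_3 + 2h_3·σ_4 = 6(g'(3) - Δ_3) = -18.
Solving the tridiagonal system: σ_0 = -1049/28, σ_1 = 293/14, σ_2 = 7/4, σ_3 = -139/14, σ_4 = -113/28.
On [1, 2], g(t) = -1 + 99/14·(t - 1) + 7/8·(t - 1)² - 109/56·(t - 1)³.
With (t - 1) = 1/2: g(3/2) = 1125/448.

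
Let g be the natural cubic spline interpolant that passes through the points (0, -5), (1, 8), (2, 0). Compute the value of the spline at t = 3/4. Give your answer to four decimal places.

6.4727

Put m_i = g'' at the i-th knot. Here h = (1, 1) and Δ = (13, -8), so the interior equations h_(i-1)·m_(i-1) + 2(h_(i-1)+h_i)·m_i + h_i·m_(i+1) = 6(Δ_i − Δ_(i-1)) read
  1·m_0 + 4·m_1 + 1·m_2 = 6(Δ_1 - Δ_0) = -126
Natural end conditions: m_0 = m_2 = 0.
Hence m_0 = 0, m_1 = -63/2, m_2 = 0.
On [0, 1], g(t) = -5 + 73/4·t + 0·t² - 21/4·t³.
With t = 3/4: g(3/4) = 1657/256.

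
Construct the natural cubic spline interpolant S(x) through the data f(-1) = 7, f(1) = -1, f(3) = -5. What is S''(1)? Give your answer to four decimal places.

1.5000

Let M_i = S''(x_i). Step sizes h_i = 2, 2; slopes of the chords Δ_i = (y_(i+1) - y_i)/h_i = -4, -2.
  2·M_0 + 8·M_1 + 2·M_2 = 6(Δ_1 - Δ_0) = 12
Natural end conditions: M_0 = M_2 = 0.
Solving: M_0 = 0, M_1 = 3/2, M_2 = 0.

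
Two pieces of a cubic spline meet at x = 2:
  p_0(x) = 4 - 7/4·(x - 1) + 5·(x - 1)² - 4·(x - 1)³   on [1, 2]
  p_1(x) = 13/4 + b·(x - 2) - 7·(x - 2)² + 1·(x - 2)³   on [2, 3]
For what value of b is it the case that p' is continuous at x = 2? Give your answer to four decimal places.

-3.7500

p_0'(x) = -7/4 + 10·(x - 1) - 12·(x - 1)², so p_0'(2) = -15/4. On the right, p_1'(2) = b, so b = -15/4.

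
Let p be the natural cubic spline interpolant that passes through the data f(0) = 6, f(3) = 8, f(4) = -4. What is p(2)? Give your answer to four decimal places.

Let M_i = p''(x_i). Step sizes h_i = 3, 1; slopes of the chords Δ_i = (y_(i+1) - y_i)/h_i = 2/3, -12.
  3·M_0 + 8·M_1 + 1·M_2 = 6(Δ_1 - Δ_0) = -76
Natural end conditions: M_0 = M_2 = 0.
Forward elimination and back-substitution give M_0 = 0, M_1 = -19/2, M_2 = 0.
On [0, 3], p(x) = 6 + 65/12·x + 0·x² - 19/36·x³.
With x = 2: p(2) = 227/18.

12.6111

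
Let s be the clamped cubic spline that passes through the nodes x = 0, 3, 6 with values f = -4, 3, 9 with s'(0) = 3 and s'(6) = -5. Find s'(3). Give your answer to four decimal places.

Write σ_i for s''(x_i). With h_i = 3, 3 and divided differences Δ_i = 7/3, 2, the continuity of s' gives the tridiagonal system
  3·σ_0 + 12·σ_1 + 3·σ_2 = 6(Δ_1 - Δ_0) = -2
Clamped end conditions give two more equations: 2h_0·σ_0 + h_0·σ_1 = 6(Δ_0 - s'(0)) = -4 and h_1·σ_1 + 2h_1·σ_2 = 6(s'(6) - Δ_1) = -42.
Hence σ_0 = -11/6, σ_1 = 7/3, σ_2 = -49/6.
On [3, 6], s'(x) = b_1 + 2c_1·(x - 3) + 3d_1·(x - 3)² with b_1 = Δ_1 - h_1(2σ_1 + σ_2)/6 = 15/4, c_1 = σ_1/2 = 7/6, d_1 = (σ_2 - σ_1)/(6h_1) = -7/12. So s'(3) = 15/4.

3.7500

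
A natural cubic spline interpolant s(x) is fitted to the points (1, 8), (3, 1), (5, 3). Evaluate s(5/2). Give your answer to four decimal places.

Let σ_i = s''(x_i). Step sizes h_i = 2, 2; slopes of the chords Δ_i = (y_(i+1) - y_i)/h_i = -7/2, 1.
  2·σ_0 + 8·σ_1 + 2·σ_2 = 6(Δ_1 - Δ_0) = 27
Natural end conditions: σ_0 = σ_2 = 0.
Hence σ_0 = 0, σ_1 = 27/8, σ_2 = 0.
On [1, 3], s(x) = 8 - 37/8·(x - 1) + 0·(x - 1)² + 9/32·(x - 1)³.
With (x - 1) = 3/2: s(5/2) = 515/256.

2.0117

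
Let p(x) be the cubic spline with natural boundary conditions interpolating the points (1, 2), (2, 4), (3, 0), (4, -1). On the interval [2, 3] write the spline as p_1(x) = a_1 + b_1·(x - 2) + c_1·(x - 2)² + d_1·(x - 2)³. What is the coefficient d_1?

3

Write m_i for p''(x_i). With h_i = 1, 1, 1 and divided differences Δ_i = 2, -4, -1, the continuity of p' gives the tridiagonal system
  1·m_0 + 4·m_1 + 1·m_2 = 6(Δ_1 - Δ_0) = -36
  1·m_1 + 4·m_2 + 1·m_3 = 6(Δ_2 - Δ_1) = 18
Natural end conditions: m_0 = m_3 = 0.
Hence m_0 = 0, m_1 = -54/5, m_2 = 36/5, m_3 = 0.
On [2, 3], with p_1(x) = a_1 + b_1·(x - 2) + c_1·(x - 2)² + d_1·(x - 2)³: c_1 = m_1/2 = -27/5, d_1 = (m_2 - m_1)/(6h_1) = 3, b_1 = Δ_1 - h_1(2m_1 + m_2)/6 = -8/5.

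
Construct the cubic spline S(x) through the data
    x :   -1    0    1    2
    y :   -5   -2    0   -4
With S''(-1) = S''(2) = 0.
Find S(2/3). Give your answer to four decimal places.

With σ_i denoting the second derivative at x_i, h_i = 1, 1, 1, and Δ_i = (y_(i+1) − y_i)/h_i = 3, 2, -4:
  1·σ_0 + 4·σ_1 + 1·σ_2 = 6(Δ_1 - Δ_0) = -6
  1·σ_1 + 4·σ_2 + 1·σ_3 = 6(Δ_2 - Δ_1) = -36
Natural end conditions: σ_0 = σ_3 = 0.
Forward elimination and back-substitution give σ_0 = 0, σ_1 = 4/5, σ_2 = -46/5, σ_3 = 0.
On [0, 1], S(x) = -2 + 49/15·x + 2/5·x² - 5/3·x³.
With x = 2/3: S(2/3) = -56/405.

-0.1383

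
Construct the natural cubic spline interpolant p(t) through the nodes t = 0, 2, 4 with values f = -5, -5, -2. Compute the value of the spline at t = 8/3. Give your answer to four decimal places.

-4.2778

Let M_i = p''(x_i). Step sizes h_i = 2, 2; slopes of the chords Δ_i = (y_(i+1) - y_i)/h_i = 0, 3/2.
  2·M_0 + 8·M_1 + 2·M_2 = 6(Δ_1 - Δ_0) = 9
Natural end conditions: M_0 = M_2 = 0.
Solving the tridiagonal system: M_0 = 0, M_1 = 9/8, M_2 = 0.
On [2, 4], p(t) = -5 + 3/4·(t - 2) + 9/16·(t - 2)² - 3/32·(t - 2)³.
With (t - 2) = 2/3: p(8/3) = -77/18.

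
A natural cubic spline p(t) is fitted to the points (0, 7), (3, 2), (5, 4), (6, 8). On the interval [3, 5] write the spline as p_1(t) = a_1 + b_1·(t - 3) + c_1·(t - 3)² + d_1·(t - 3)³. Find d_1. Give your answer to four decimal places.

With σ_i denoting the second derivative at x_i, h_i = 3, 2, 1, and Δ_i = (y_(i+1) − y_i)/h_i = -5/3, 1, 4:
  3·σ_0 + 10·σ_1 + 2·σ_2 = 6(Δ_1 - Δ_0) = 16
  2·σ_1 + 6·σ_2 + 1·σ_3 = 6(Δ_2 - Δ_1) = 18
Natural end conditions: σ_0 = σ_3 = 0.
Solving: σ_0 = 0, σ_1 = 15/14, σ_2 = 37/14, σ_3 = 0.
On [3, 5], with p_1(t) = a_1 + b_1·(t - 3) + c_1·(t - 3)² + d_1·(t - 3)³: c_1 = σ_1/2 = 15/28, d_1 = (σ_2 - σ_1)/(6h_1) = 11/84, b_1 = Δ_1 - h_1(2σ_1 + σ_2)/6 = -25/42.

0.1310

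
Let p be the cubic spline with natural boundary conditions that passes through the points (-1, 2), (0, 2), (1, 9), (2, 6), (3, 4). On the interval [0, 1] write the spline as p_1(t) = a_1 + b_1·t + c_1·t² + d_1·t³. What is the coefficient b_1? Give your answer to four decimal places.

With m_i denoting the second derivative at x_i, h_i = 1, 1, 1, 1, and Δ_i = (y_(i+1) − y_i)/h_i = 0, 7, -3, -2:
  1·m_0 + 4·m_1 + 1·m_2 = 6(Δ_1 - Δ_0) = 42
  1·m_1 + 4·m_2 + 1·m_3 = 6(Δ_2 - Δ_1) = -60
  1·m_2 + 4·m_3 + 1·m_4 = 6(Δ_3 - Δ_2) = 6
Natural end conditions: m_0 = m_4 = 0.
Solving the tridiagonal system: m_0 = 0, m_1 = 219/14, m_2 = -144/7, m_3 = 93/14, m_4 = 0.
On [0, 1], with p_1(t) = a_1 + b_1·t + c_1·t² + d_1·t³: c_1 = m_1/2 = 219/28, d_1 = (m_2 - m_1)/(6h_1) = -169/28, b_1 = Δ_1 - h_1(2m_1 + m_2)/6 = 73/14.

5.2143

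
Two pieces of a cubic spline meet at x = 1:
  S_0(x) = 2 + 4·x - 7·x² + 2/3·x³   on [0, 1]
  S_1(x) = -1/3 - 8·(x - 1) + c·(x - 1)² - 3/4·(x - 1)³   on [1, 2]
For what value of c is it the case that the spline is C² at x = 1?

-5

S_0''(x) = -14 + 4·x, so S_0''(1) = -10. On the right, S_1''(1) = 2c, so c = -5.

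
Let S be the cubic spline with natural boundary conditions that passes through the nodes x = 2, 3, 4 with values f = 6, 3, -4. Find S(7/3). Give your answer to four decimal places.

5.2963

With M_i denoting the second derivative at x_i, h_i = 1, 1, and Δ_i = (y_(i+1) − y_i)/h_i = -3, -7:
  1·M_0 + 4·M_1 + 1·M_2 = 6(Δ_1 - Δ_0) = -24
Natural end conditions: M_0 = M_2 = 0.
Solving: M_0 = 0, M_1 = -6, M_2 = 0.
On [2, 3], S(x) = 6 - 2·(x - 2) + 0·(x - 2)² - 1·(x - 2)³.
With (x - 2) = 1/3: S(7/3) = 143/27.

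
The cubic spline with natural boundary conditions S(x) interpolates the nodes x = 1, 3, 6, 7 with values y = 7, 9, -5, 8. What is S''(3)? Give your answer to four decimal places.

-8.3099

Let M_i = S''(x_i). Step sizes h_i = 2, 3, 1; slopes of the chords Δ_i = (y_(i+1) - y_i)/h_i = 1, -14/3, 13.
  2·M_0 + 10·M_1 + 3·M_2 = 6(Δ_1 - Δ_0) = -34
  3·M_1 + 8·M_2 + 1·M_3 = 6(Δ_2 - Δ_1) = 106
Natural end conditions: M_0 = M_3 = 0.
Solving the tridiagonal system: M_0 = 0, M_1 = -590/71, M_2 = 1162/71, M_3 = 0.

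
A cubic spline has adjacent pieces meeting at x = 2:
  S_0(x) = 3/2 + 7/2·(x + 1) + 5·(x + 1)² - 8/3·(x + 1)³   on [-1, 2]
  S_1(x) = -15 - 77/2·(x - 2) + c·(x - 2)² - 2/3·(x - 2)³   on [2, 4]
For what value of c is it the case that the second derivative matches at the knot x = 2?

-19

S_0''(x) = 10 - 16·(x + 1), so S_0''(2) = -38. On the right, S_1''(2) = 2c, so c = -19.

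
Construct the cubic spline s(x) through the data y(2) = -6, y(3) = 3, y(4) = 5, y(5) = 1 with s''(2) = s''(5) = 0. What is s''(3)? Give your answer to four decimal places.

-8.8000

Write m_i for s''(x_i). With h_i = 1, 1, 1 and divided differences Δ_i = 9, 2, -4, the continuity of s' gives the tridiagonal system
  1·m_0 + 4·m_1 + 1·m_2 = 6(Δ_1 - Δ_0) = -42
  1·m_1 + 4·m_2 + 1·m_3 = 6(Δ_2 - Δ_1) = -36
Natural end conditions: m_0 = m_3 = 0.
Solving: m_0 = 0, m_1 = -44/5, m_2 = -34/5, m_3 = 0.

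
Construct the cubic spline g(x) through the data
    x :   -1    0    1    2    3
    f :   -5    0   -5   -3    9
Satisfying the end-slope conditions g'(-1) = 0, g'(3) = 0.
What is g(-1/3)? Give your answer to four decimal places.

-1.5026

Let M_i = g''(x_i). Step sizes h_i = 1, 1, 1, 1; slopes of the chords Δ_i = (y_(i+1) - y_i)/h_i = 5, -5, 2, 12.
  1·M_0 + 4·M_1 + 1·M_2 = 6(Δ_1 - Δ_0) = -60
  1·M_1 + 4·M_2 + 1·M_3 = 6(Δ_2 - Δ_1) = 42
  1·M_2 + 4·M_3 + 1·M_4 = 6(Δ_3 - Δ_2) = 60
Clamped end conditions give two more equations: 2h_0·M_0 + h_0·M_1 = 6(Δ_0 - g'(-1)) = 30 and h_3·M_3 + 2h_3·M_4 = 6(g'(3) - Δ_3) = -72.
Forward elimination and back-substitution give M_0 = 381/14, M_1 = -171/7, M_2 = 21/2, M_3 = 171/7, M_4 = -675/14.
On [-1, 0], g(x) = -5 + 0·(x + 1) + 381/28·(x + 1)² - 241/28·(x + 1)³.
With (x + 1) = 2/3: g(-1/3) = -284/189.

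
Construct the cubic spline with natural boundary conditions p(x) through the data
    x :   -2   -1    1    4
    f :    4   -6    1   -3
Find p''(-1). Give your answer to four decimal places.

Let σ_i = p''(x_i). Step sizes h_i = 1, 2, 3; slopes of the chords Δ_i = (y_(i+1) - y_i)/h_i = -10, 7/2, -4/3.
  1·σ_0 + 6·σ_1 + 2·σ_2 = 6(Δ_1 - Δ_0) = 81
  2·σ_1 + 10·σ_2 + 3·σ_3 = 6(Δ_2 - Δ_1) = -29
Natural end conditions: σ_0 = σ_3 = 0.
Hence σ_0 = 0, σ_1 = 31/2, σ_2 = -6, σ_3 = 0.

15.5000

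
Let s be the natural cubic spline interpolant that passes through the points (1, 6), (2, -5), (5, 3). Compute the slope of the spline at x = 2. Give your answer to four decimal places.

-7.5833

Let M_i = s''(x_i). Step sizes h_i = 1, 3; slopes of the chords Δ_i = (y_(i+1) - y_i)/h_i = -11, 8/3.
  1·M_0 + 8·M_1 + 3·M_2 = 6(Δ_1 - Δ_0) = 82
Natural end conditions: M_0 = M_2 = 0.
Hence M_0 = 0, M_1 = 41/4, M_2 = 0.
On [2, 5], s'(x) = b_1 + 2c_1·(x - 2) + 3d_1·(x - 2)² with b_1 = Δ_1 - h_1(2M_1 + M_2)/6 = -91/12, c_1 = M_1/2 = 41/8, d_1 = (M_2 - M_1)/(6h_1) = -41/72. So s'(2) = -91/12.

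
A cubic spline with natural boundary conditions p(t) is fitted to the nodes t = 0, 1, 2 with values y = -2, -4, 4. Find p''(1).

Write M_i for p''(x_i). With h_i = 1, 1 and divided differences Δ_i = -2, 8, the continuity of p' gives the tridiagonal system
  1·M_0 + 4·M_1 + 1·M_2 = 6(Δ_1 - Δ_0) = 60
Natural end conditions: M_0 = M_2 = 0.
Solving: M_0 = 0, M_1 = 15, M_2 = 0.

15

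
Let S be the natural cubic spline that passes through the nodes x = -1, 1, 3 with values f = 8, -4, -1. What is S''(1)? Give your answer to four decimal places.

5.6250

With σ_i denoting the second derivative at x_i, h_i = 2, 2, and Δ_i = (y_(i+1) − y_i)/h_i = -6, 3/2:
  2·σ_0 + 8·σ_1 + 2·σ_2 = 6(Δ_1 - Δ_0) = 45
Natural end conditions: σ_0 = σ_2 = 0.
Solving the tridiagonal system: σ_0 = 0, σ_1 = 45/8, σ_2 = 0.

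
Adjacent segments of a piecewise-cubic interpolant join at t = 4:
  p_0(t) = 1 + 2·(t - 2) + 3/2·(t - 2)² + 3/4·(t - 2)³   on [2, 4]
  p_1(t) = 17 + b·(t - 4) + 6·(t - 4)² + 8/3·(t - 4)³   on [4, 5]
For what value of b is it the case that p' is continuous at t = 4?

17

p_0'(t) = 2 + 3·(t - 2) + 9/4·(t - 2)², so p_0'(4) = 17. On the right, p_1'(4) = b, so b = 17.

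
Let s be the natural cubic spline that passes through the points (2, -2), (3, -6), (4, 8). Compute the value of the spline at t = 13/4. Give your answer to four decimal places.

Put M_i = s'' at the i-th knot. Here h = (1, 1) and Δ = (-4, 14), so the interior equations h_(i-1)·M_(i-1) + 2(h_(i-1)+h_i)·M_i + h_i·M_(i+1) = 6(Δ_i − Δ_(i-1)) read
  1·M_0 + 4·M_1 + 1·M_2 = 6(Δ_1 - Δ_0) = 108
Natural end conditions: M_0 = M_2 = 0.
Hence M_0 = 0, M_1 = 27, M_2 = 0.
On [3, 4], s(t) = -6 + 5·(t - 3) + 27/2·(t - 3)² - 9/2·(t - 3)³.
With (t - 3) = 1/4: s(13/4) = -509/128.

-3.9766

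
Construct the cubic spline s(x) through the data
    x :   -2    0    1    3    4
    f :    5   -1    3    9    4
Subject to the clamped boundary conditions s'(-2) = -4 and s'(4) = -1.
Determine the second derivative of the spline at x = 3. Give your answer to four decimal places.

-11.4839

Let M_i = s''(x_i). Step sizes h_i = 2, 1, 2, 1; slopes of the chords Δ_i = (y_(i+1) - y_i)/h_i = -3, 4, 3, -5.
  2·M_0 + 6·M_1 + 1·M_2 = 6(Δ_1 - Δ_0) = 42
  1·M_1 + 6·M_2 + 2·M_3 = 6(Δ_2 - Δ_1) = -6
  2·M_2 + 6·M_3 + 1·M_4 = 6(Δ_3 - Δ_2) = -48
Clamped end conditions give two more equations: 2h_0·M_0 + h_0·M_1 = 6(Δ_0 - s'(-2)) = 6 and h_3·M_3 + 2h_3·M_4 = 6(s'(4) - Δ_3) = 24.
Solving the tridiagonal system: M_0 = -139/62, M_1 = 232/31, M_2 = 49/31, M_3 = -356/31, M_4 = 550/31.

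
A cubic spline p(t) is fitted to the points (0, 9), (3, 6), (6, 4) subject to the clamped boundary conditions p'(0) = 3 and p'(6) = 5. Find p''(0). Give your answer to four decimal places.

Put m_i = p'' at the i-th knot. Here h = (3, 3) and Δ = (-1, -2/3), so the interior equations h_(i-1)·m_(i-1) + 2(h_(i-1)+h_i)·m_i + h_i·m_(i+1) = 6(Δ_i − Δ_(i-1)) read
  3·m_0 + 12·m_1 + 3·m_2 = 6(Δ_1 - Δ_0) = 2
Clamped end conditions give two more equations: 2h_0·m_0 + h_0·m_1 = 6(Δ_0 - p'(0)) = -24 and h_1·m_1 + 2h_1·m_2 = 6(p'(6) - Δ_1) = 34.
Solving: m_0 = -23/6, m_1 = -1/3, m_2 = 35/6.

-3.8333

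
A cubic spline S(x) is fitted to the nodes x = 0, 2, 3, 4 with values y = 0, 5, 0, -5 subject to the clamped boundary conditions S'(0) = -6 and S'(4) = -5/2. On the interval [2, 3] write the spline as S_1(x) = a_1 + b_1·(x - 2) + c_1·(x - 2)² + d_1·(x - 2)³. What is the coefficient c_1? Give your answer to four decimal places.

-7.2500

With M_i denoting the second derivative at x_i, h_i = 2, 1, 1, and Δ_i = (y_(i+1) − y_i)/h_i = 5/2, -5, -5:
  2·M_0 + 6·M_1 + 1·M_2 = 6(Δ_1 - Δ_0) = -45
  1·M_1 + 4·M_2 + 1·M_3 = 6(Δ_2 - Δ_1) = 0
Clamped end conditions give two more equations: 2h_0·M_0 + h_0·M_1 = 6(Δ_0 - S'(0)) = 51 and h_2·M_2 + 2h_2·M_3 = 6(S'(4) - Δ_2) = 15.
Forward elimination and back-substitution give M_0 = 20, M_1 = -29/2, M_2 = 2, M_3 = 13/2.
On [2, 3], with S_1(x) = a_1 + b_1·(x - 2) + c_1·(x - 2)² + d_1·(x - 2)³: c_1 = M_1/2 = -29/4, d_1 = (M_2 - M_1)/(6h_1) = 11/4, b_1 = Δ_1 - h_1(2M_1 + M_2)/6 = -1/2.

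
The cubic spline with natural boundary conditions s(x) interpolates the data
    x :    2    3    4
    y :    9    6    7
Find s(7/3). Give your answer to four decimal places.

Write M_i for s''(x_i). With h_i = 1, 1 and divided differences Δ_i = -3, 1, the continuity of s' gives the tridiagonal system
  1·M_0 + 4·M_1 + 1·M_2 = 6(Δ_1 - Δ_0) = 24
Natural end conditions: M_0 = M_2 = 0.
Solving the tridiagonal system: M_0 = 0, M_1 = 6, M_2 = 0.
On [2, 3], s(x) = 9 - 4·(x - 2) + 0·(x - 2)² + 1·(x - 2)³.
With (x - 2) = 1/3: s(7/3) = 208/27.

7.7037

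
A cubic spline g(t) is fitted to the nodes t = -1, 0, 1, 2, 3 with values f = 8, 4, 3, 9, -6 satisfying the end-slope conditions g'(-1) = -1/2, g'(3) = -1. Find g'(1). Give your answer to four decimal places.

7.1786

Write M_i for g''(x_i). With h_i = 1, 1, 1, 1 and divided differences Δ_i = -4, -1, 6, -15, the continuity of g' gives the tridiagonal system
  1·M_0 + 4·M_1 + 1·M_2 = 6(Δ_1 - Δ_0) = 18
  1·M_1 + 4·M_2 + 1·M_3 = 6(Δ_2 - Δ_1) = 42
  1·M_2 + 4·M_3 + 1·M_4 = 6(Δ_3 - Δ_2) = -126
Clamped end conditions give two more equations: 2h_0·M_0 + h_0·M_1 = 6(Δ_0 - g'(-1)) = -21 and h_3·M_3 + 2h_3·M_4 = 6(g'(3) - Δ_3) = 84.
Forward elimination and back-substitution give M_0 = -625/56, M_1 = 37/28, M_2 = 191/8, M_3 = -1535/28, M_4 = 3887/56.
On [1, 2], g'(t) = b_2 + 2c_2·(t - 1) + 3d_2·(t - 1)² with b_2 = Δ_2 - h_2(2M_2 + M_3)/6 = 201/28, c_2 = M_2/2 = 191/16, d_2 = (M_3 - M_2)/(6h_2) = -1469/112. So g'(1) = 201/28.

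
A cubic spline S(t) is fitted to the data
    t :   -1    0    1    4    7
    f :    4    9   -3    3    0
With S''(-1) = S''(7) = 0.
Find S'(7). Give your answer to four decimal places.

-3.7857

Put m_i = S'' at the i-th knot. Here h = (1, 1, 3, 3) and Δ = (5, -12, 2, -1), so the interior equations h_(i-1)·m_(i-1) + 2(h_(i-1)+h_i)·m_i + h_i·m_(i+1) = 6(Δ_i − Δ_(i-1)) read
  1·m_0 + 4·m_1 + 1·m_2 = 6(Δ_1 - Δ_0) = -102
  1·m_1 + 8·m_2 + 3·m_3 = 6(Δ_2 - Δ_1) = 84
  3·m_2 + 12·m_3 + 3·m_4 = 6(Δ_3 - Δ_2) = -18
Natural end conditions: m_0 = m_4 = 0.
Solving: m_0 = 0, m_1 = -207/7, m_2 = 114/7, m_3 = -39/7, m_4 = 0.
On [4, 7], S'(t) = b_3 + 2c_3·(t - 4) + 3d_3·(t - 4)² with b_3 = Δ_3 - h_3(2m_3 + m_4)/6 = 32/7, c_3 = m_3/2 = -39/14, d_3 = (m_4 - m_3)/(6h_3) = 13/42. So S'(7) = -53/14.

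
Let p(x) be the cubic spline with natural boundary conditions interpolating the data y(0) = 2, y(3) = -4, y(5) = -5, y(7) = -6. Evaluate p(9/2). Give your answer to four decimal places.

-4.8462

Let σ_i = p''(x_i). Step sizes h_i = 3, 2, 2; slopes of the chords Δ_i = (y_(i+1) - y_i)/h_i = -2, -1/2, -1/2.
  3·σ_0 + 10·σ_1 + 2·σ_2 = 6(Δ_1 - Δ_0) = 9
  2·σ_1 + 8·σ_2 + 2·σ_3 = 6(Δ_2 - Δ_1) = 0
Natural end conditions: σ_0 = σ_3 = 0.
Hence σ_0 = 0, σ_1 = 18/19, σ_2 = -9/38, σ_3 = 0.
On [3, 5], p(x) = -4 - 20/19·(x - 3) + 9/19·(x - 3)² - 15/152·(x - 3)³.
With (x - 3) = 3/2: p(9/2) = -5893/1216.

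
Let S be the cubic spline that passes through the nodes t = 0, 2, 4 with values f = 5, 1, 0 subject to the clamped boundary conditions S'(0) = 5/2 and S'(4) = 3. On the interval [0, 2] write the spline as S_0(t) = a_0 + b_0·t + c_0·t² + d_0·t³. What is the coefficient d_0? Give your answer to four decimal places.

0.8125

With σ_i denoting the second derivative at x_i, h_i = 2, 2, and Δ_i = (y_(i+1) − y_i)/h_i = -2, -1/2:
  2·σ_0 + 8·σ_1 + 2·σ_2 = 6(Δ_1 - Δ_0) = 9
Clamped end conditions give two more equations: 2h_0·σ_0 + h_0·σ_1 = 6(Δ_0 - S'(0)) = -27 and h_1·σ_1 + 2h_1·σ_2 = 6(S'(4) - Δ_1) = 21.
Solving: σ_0 = -31/4, σ_1 = 2, σ_2 = 17/4.
On [0, 2], with S_0(t) = a_0 + b_0·t + c_0·t² + d_0·t³: c_0 = σ_0/2 = -31/8, d_0 = (σ_1 - σ_0)/(6h_0) = 13/16, b_0 = Δ_0 - h_0(2σ_0 + σ_1)/6 = 5/2.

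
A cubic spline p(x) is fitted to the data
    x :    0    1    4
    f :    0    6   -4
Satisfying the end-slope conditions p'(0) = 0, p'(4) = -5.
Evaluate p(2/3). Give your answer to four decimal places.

Let M_i = p''(x_i). Step sizes h_i = 1, 3; slopes of the chords Δ_i = (y_(i+1) - y_i)/h_i = 6, -10/3.
  1·M_0 + 8·M_1 + 3·M_2 = 6(Δ_1 - Δ_0) = -56
Clamped end conditions give two more equations: 2h_0·M_0 + h_0·M_1 = 6(Δ_0 - p'(0)) = 36 and h_1·M_1 + 2h_1·M_2 = 6(p'(4) - Δ_1) = -10.
Solving the tridiagonal system: M_0 = 95/4, M_1 = -23/2, M_2 = 49/12.
On [0, 1], p(x) = 0 + 0·x + 95/8·x² - 47/8·x³.
With x = 2/3: p(2/3) = 191/54.

3.5370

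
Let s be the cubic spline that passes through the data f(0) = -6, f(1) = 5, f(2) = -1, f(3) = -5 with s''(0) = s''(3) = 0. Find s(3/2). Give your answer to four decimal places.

3.1250

With σ_i denoting the second derivative at x_i, h_i = 1, 1, 1, and Δ_i = (y_(i+1) − y_i)/h_i = 11, -6, -4:
  1·σ_0 + 4·σ_1 + 1·σ_2 = 6(Δ_1 - Δ_0) = -102
  1·σ_1 + 4·σ_2 + 1·σ_3 = 6(Δ_2 - Δ_1) = 12
Natural end conditions: σ_0 = σ_3 = 0.
Forward elimination and back-substitution give σ_0 = 0, σ_1 = -28, σ_2 = 10, σ_3 = 0.
On [1, 2], s(t) = 5 + 5/3·(t - 1) - 14·(t - 1)² + 19/3·(t - 1)³.
With (t - 1) = 1/2: s(3/2) = 25/8.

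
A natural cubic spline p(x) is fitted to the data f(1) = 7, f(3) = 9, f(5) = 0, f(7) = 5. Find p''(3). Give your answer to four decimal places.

-5.8000

Write M_i for p''(x_i). With h_i = 2, 2, 2 and divided differences Δ_i = 1, -9/2, 5/2, the continuity of p' gives the tridiagonal system
  2·M_0 + 8·M_1 + 2·M_2 = 6(Δ_1 - Δ_0) = -33
  2·M_1 + 8·M_2 + 2·M_3 = 6(Δ_2 - Δ_1) = 42
Natural end conditions: M_0 = M_3 = 0.
Forward elimination and back-substitution give M_0 = 0, M_1 = -29/5, M_2 = 67/10, M_3 = 0.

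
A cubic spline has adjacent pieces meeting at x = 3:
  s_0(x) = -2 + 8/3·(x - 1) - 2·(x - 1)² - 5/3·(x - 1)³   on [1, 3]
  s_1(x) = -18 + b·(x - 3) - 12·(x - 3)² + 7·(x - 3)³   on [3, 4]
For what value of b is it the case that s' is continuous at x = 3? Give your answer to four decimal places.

-25.3333

s_0'(x) = 8/3 - 4·(x - 1) - 5·(x - 1)², so s_0'(3) = -76/3. On the right, s_1'(3) = b, so b = -76/3.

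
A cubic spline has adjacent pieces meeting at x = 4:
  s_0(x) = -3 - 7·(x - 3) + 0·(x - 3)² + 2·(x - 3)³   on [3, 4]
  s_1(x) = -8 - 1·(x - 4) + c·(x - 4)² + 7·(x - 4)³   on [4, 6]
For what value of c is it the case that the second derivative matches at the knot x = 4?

6

s_0''(x) = 0 + 12·(x - 3), so s_0''(4) = 12. On the right, s_1''(4) = 2c, so c = 6.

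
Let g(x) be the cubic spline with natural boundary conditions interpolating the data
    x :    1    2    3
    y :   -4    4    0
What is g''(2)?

Write M_i for g''(x_i). With h_i = 1, 1 and divided differences Δ_i = 8, -4, the continuity of g' gives the tridiagonal system
  1·M_0 + 4·M_1 + 1·M_2 = 6(Δ_1 - Δ_0) = -72
Natural end conditions: M_0 = M_2 = 0.
Forward elimination and back-substitution give M_0 = 0, M_1 = -18, M_2 = 0.

-18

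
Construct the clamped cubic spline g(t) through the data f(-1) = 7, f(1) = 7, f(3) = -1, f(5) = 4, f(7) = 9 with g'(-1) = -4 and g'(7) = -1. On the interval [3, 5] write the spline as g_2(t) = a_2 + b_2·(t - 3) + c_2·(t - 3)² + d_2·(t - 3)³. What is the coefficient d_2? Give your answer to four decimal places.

Write M_i for g''(x_i). With h_i = 2, 2, 2, 2 and divided differences Δ_i = 0, -4, 5/2, 5/2, the continuity of g' gives the tridiagonal system
  2·M_0 + 8·M_1 + 2·M_2 = 6(Δ_1 - Δ_0) = -24
  2·M_1 + 8·M_2 + 2·M_3 = 6(Δ_2 - Δ_1) = 39
  2·M_2 + 8·M_3 + 2·M_4 = 6(Δ_3 - Δ_2) = 0
Clamped end conditions give two more equations: 2h_0·M_0 + h_0·M_1 = 6(Δ_0 - g'(-1)) = 24 and h_3·M_3 + 2h_3·M_4 = 6(g'(7) - Δ_3) = -21.
Hence M_0 = 267/28, M_1 = -99/14, M_2 = 27/4, M_3 = -3/7, M_4 = -141/28.
On [3, 5], with g_2(t) = a_2 + b_2·(t - 3) + c_2·(t - 3)² + d_2·(t - 3)³: c_2 = M_2/2 = 27/8, d_2 = (M_3 - M_2)/(6h_2) = -67/112, b_2 = Δ_2 - h_2(2M_2 + M_3)/6 = -13/7.

-0.5982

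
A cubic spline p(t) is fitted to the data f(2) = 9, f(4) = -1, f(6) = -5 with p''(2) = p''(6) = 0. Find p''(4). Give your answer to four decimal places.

With M_i denoting the second derivative at x_i, h_i = 2, 2, and Δ_i = (y_(i+1) − y_i)/h_i = -5, -2:
  2·M_0 + 8·M_1 + 2·M_2 = 6(Δ_1 - Δ_0) = 18
Natural end conditions: M_0 = M_2 = 0.
Forward elimination and back-substitution give M_0 = 0, M_1 = 9/4, M_2 = 0.

2.2500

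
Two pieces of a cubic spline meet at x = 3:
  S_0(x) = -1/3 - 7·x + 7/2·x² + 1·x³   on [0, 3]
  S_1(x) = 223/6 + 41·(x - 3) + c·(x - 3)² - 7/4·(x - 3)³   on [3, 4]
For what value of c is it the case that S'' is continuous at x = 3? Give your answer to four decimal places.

S_0''(x) = 7 + 6·x, so S_0''(3) = 25. On the right, S_1''(3) = 2c, so c = 25/2.

12.5000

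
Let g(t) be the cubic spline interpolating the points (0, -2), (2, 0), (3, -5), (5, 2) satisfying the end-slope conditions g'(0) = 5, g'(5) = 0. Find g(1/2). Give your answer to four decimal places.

Put M_i = g'' at the i-th knot. Here h = (2, 1, 2) and Δ = (1, -5, 7/2), so the interior equations h_(i-1)·M_(i-1) + 2(h_(i-1)+h_i)·M_i + h_i·M_(i+1) = 6(Δ_i − Δ_(i-1)) read
  2·M_0 + 6·M_1 + 1·M_2 = 6(Δ_1 - Δ_0) = -36
  1·M_1 + 6·M_2 + 2·M_3 = 6(Δ_2 - Δ_1) = 51
Clamped end conditions give two more equations: 2h_0·M_0 + h_0·M_1 = 6(Δ_0 - g'(0)) = -24 and h_2·M_2 + 2h_2·M_3 = 6(g'(5) - Δ_2) = -21.
Solving: M_0 = -71/32, M_1 = -121/16, M_2 = 221/16, M_3 = -389/32.
On [0, 2], g(t) = -2 + 5·t - 71/64·t² - 57/128·t³.
With t = 1/2: g(1/2) = 171/1024.

0.1670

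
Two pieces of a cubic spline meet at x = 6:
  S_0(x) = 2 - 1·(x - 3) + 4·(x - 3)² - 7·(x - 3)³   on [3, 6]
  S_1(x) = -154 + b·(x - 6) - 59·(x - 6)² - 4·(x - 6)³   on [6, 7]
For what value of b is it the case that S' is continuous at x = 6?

-166

S_0'(x) = -1 + 8·(x - 3) - 21·(x - 3)², so S_0'(6) = -166. On the right, S_1'(6) = b, so b = -166.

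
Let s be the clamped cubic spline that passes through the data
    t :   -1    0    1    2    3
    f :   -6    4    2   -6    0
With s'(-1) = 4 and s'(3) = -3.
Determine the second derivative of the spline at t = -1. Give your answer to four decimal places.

Let σ_i = s''(x_i). Step sizes h_i = 1, 1, 1, 1; slopes of the chords Δ_i = (y_(i+1) - y_i)/h_i = 10, -2, -8, 6.
  1·σ_0 + 4·σ_1 + 1·σ_2 = 6(Δ_1 - Δ_0) = -72
  1·σ_1 + 4·σ_2 + 1·σ_3 = 6(Δ_2 - Δ_1) = -36
  1·σ_2 + 4·σ_3 + 1·σ_4 = 6(Δ_3 - Δ_2) = 84
Clamped end conditions give two more equations: 2h_0·σ_0 + h_0·σ_1 = 6(Δ_0 - s'(-1)) = 36 and h_3·σ_3 + 2h_3·σ_4 = 6(s'(3) - Δ_3) = -54.
Forward elimination and back-substitution give σ_0 = 815/28, σ_1 = -311/14, σ_2 = -49/4, σ_3 = 493/14, σ_4 = -1249/28.

29.1071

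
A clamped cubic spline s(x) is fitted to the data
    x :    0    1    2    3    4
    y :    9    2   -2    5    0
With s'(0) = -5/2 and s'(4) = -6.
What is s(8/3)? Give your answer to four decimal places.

3.1733

Let m_i = s''(x_i). Step sizes h_i = 1, 1, 1, 1; slopes of the chords Δ_i = (y_(i+1) - y_i)/h_i = -7, -4, 7, -5.
  1·m_0 + 4·m_1 + 1·m_2 = 6(Δ_1 - Δ_0) = 18
  1·m_1 + 4·m_2 + 1·m_3 = 6(Δ_2 - Δ_1) = 66
  1·m_2 + 4·m_3 + 1·m_4 = 6(Δ_3 - Δ_2) = -72
Clamped end conditions give two more equations: 2h_0·m_0 + h_0·m_1 = 6(Δ_0 - s'(0)) = -27 and h_3·m_3 + 2h_3·m_4 = 6(s'(4) - Δ_3) = -6.
Solving: m_0 = -829/56, m_1 = 73/28, m_2 = 179/8, m_3 = -731/28, m_4 = 563/56.
On [2, 3], s(x) = -2 + 109/28·(x - 2) + 179/16·(x - 2)² - 905/112·(x - 2)³.
With (x - 2) = 2/3: s(8/3) = 2399/756.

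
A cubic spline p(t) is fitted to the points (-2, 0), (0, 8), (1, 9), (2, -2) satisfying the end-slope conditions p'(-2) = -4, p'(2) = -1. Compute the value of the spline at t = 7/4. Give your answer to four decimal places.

-0.5582

Let m_i = p''(x_i). Step sizes h_i = 2, 1, 1; slopes of the chords Δ_i = (y_(i+1) - y_i)/h_i = 4, 1, -11.
  2·m_0 + 6·m_1 + 1·m_2 = 6(Δ_1 - Δ_0) = -18
  1·m_1 + 4·m_2 + 1·m_3 = 6(Δ_2 - Δ_1) = -72
Clamped end conditions give two more equations: 2h_0·m_0 + h_0·m_1 = 6(Δ_0 - p'(-2)) = 48 and h_2·m_2 + 2h_2·m_3 = 6(p'(2) - Δ_2) = 60.
Forward elimination and back-substitution give m_0 = 147/11, m_1 = -30/11, m_2 = -312/11, m_3 = 486/11.
On [1, 2], p(t) = 9 - 98/11·(t - 1) - 156/11·(t - 1)² + 133/11·(t - 1)³.
With (t - 1) = 3/4: p(7/4) = -393/704.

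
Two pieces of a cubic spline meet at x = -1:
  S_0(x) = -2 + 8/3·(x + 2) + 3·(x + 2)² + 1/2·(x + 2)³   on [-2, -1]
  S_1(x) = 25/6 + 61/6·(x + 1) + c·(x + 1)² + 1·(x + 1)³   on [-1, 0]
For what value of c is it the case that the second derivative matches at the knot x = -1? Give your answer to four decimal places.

S_0''(x) = 6 + 3·(x + 2), so S_0''(-1) = 9. On the right, S_1''(-1) = 2c, so c = 9/2.

4.5000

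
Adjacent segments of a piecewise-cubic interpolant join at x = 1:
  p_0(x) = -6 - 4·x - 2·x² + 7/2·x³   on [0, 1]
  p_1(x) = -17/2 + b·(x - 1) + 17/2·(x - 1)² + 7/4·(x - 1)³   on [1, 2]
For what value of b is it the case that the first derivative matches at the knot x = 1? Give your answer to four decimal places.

2.5000

p_0'(x) = -4 - 4·x + 21/2·x², so p_0'(1) = 5/2. On the right, p_1'(1) = b, so b = 5/2.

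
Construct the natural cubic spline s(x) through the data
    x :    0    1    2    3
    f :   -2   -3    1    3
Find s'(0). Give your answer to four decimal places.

Put σ_i = s'' at the i-th knot. Here h = (1, 1, 1) and Δ = (-1, 4, 2), so the interior equations h_(i-1)·σ_(i-1) + 2(h_(i-1)+h_i)·σ_i + h_i·σ_(i+1) = 6(Δ_i − Δ_(i-1)) read
  1·σ_0 + 4·σ_1 + 1·σ_2 = 6(Δ_1 - Δ_0) = 30
  1·σ_1 + 4·σ_2 + 1·σ_3 = 6(Δ_2 - Δ_1) = -12
Natural end conditions: σ_0 = σ_3 = 0.
Solving the tridiagonal system: σ_0 = 0, σ_1 = 44/5, σ_2 = -26/5, σ_3 = 0.
On [0, 1], s'(x) = b_0 + 2c_0·x + 3d_0·x² with b_0 = Δ_0 - h_0(2σ_0 + σ_1)/6 = -37/15, c_0 = σ_0/2 = 0, d_0 = (σ_1 - σ_0)/(6h_0) = 22/15. So s'(0) = -37/15.

-2.4667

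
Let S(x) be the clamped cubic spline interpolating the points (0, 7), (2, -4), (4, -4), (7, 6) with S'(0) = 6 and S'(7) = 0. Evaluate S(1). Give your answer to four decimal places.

Put m_i = S'' at the i-th knot. Here h = (2, 2, 3) and Δ = (-11/2, 0, 10/3), so the interior equations h_(i-1)·m_(i-1) + 2(h_(i-1)+h_i)·m_i + h_i·m_(i+1) = 6(Δ_i − Δ_(i-1)) read
  2·m_0 + 8·m_1 + 2·m_2 = 6(Δ_1 - Δ_0) = 33
  2·m_1 + 10·m_2 + 3·m_3 = 6(Δ_2 - Δ_1) = 20
Clamped end conditions give two more equations: 2h_0·m_0 + h_0·m_1 = 6(Δ_0 - S'(0)) = -69 and h_2·m_2 + 2h_2·m_3 = 6(S'(7) - Δ_2) = -20.
Hence m_0 = -1619/74, m_1 = 685/74, m_2 = 50/37, m_3 = -445/111.
On [0, 2], S(x) = 7 + 6·x - 1619/148·x² + 96/37·x³.
With x = 1: S(1) = 689/148.

4.6554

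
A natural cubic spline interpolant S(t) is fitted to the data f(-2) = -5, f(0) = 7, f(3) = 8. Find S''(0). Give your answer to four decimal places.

-3.4000

Write σ_i for S''(x_i). With h_i = 2, 3 and divided differences Δ_i = 6, 1/3, the continuity of S' gives the tridiagonal system
  2·σ_0 + 10·σ_1 + 3·σ_2 = 6(Δ_1 - Δ_0) = -34
Natural end conditions: σ_0 = σ_2 = 0.
Hence σ_0 = 0, σ_1 = -17/5, σ_2 = 0.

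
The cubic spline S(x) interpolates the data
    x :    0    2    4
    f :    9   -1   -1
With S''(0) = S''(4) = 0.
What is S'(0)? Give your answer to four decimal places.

Put m_i = S'' at the i-th knot. Here h = (2, 2) and Δ = (-5, 0), so the interior equations h_(i-1)·m_(i-1) + 2(h_(i-1)+h_i)·m_i + h_i·m_(i+1) = 6(Δ_i − Δ_(i-1)) read
  2·m_0 + 8·m_1 + 2·m_2 = 6(Δ_1 - Δ_0) = 30
Natural end conditions: m_0 = m_2 = 0.
Hence m_0 = 0, m_1 = 15/4, m_2 = 0.
On [0, 2], S'(x) = b_0 + 2c_0·x + 3d_0·x² with b_0 = Δ_0 - h_0(2m_0 + m_1)/6 = -25/4, c_0 = m_0/2 = 0, d_0 = (m_1 - m_0)/(6h_0) = 5/16. So S'(0) = -25/4.

-6.2500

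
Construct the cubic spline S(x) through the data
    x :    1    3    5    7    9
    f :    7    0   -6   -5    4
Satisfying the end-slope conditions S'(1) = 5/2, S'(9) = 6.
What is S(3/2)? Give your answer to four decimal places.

7.0965

Put m_i = S'' at the i-th knot. Here h = (2, 2, 2, 2) and Δ = (-7/2, -3, 1/2, 9/2), so the interior equations h_(i-1)·m_(i-1) + 2(h_(i-1)+h_i)·m_i + h_i·m_(i+1) = 6(Δ_i − Δ_(i-1)) read
  2·m_0 + 8·m_1 + 2·m_2 = 6(Δ_1 - Δ_0) = 3
  2·m_1 + 8·m_2 + 2·m_3 = 6(Δ_2 - Δ_1) = 21
  2·m_2 + 8·m_3 + 2·m_4 = 6(Δ_3 - Δ_2) = 24
Clamped end conditions give two more equations: 2h_0·m_0 + h_0·m_1 = 6(Δ_0 - S'(1)) = -36 and h_3·m_3 + 2h_3·m_4 = 6(S'(9) - Δ_3) = 9.
Solving: m_0 = -577/56, m_1 = 73/28, m_2 = 11/8, m_3 = 67/28, m_4 = 59/56.
On [1, 3], S(x) = 7 + 5/2·(x - 1) - 577/112·(x - 1)² + 241/224·(x - 1)³.
With (x - 1) = 1/2: S(3/2) = 12717/1792.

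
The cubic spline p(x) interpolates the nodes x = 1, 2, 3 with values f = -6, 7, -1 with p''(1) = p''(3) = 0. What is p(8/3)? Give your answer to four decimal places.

Let σ_i = p''(x_i). Step sizes h_i = 1, 1; slopes of the chords Δ_i = (y_(i+1) - y_i)/h_i = 13, -8.
  1·σ_0 + 4·σ_1 + 1·σ_2 = 6(Δ_1 - Δ_0) = -126
Natural end conditions: σ_0 = σ_2 = 0.
Hence σ_0 = 0, σ_1 = -63/2, σ_2 = 0.
On [2, 3], p(x) = 7 + 5/2·(x - 2) - 63/4·(x - 2)² + 21/4·(x - 2)³.
With (x - 2) = 2/3: p(8/3) = 29/9.

3.2222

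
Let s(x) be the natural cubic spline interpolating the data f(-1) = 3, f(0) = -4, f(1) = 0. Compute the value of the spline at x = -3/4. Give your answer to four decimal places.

Put σ_i = s'' at the i-th knot. Here h = (1, 1) and Δ = (-7, 4), so the interior equations h_(i-1)·σ_(i-1) + 2(h_(i-1)+h_i)·σ_i + h_i·σ_(i+1) = 6(Δ_i − Δ_(i-1)) read
  1·σ_0 + 4·σ_1 + 1·σ_2 = 6(Δ_1 - Δ_0) = 66
Natural end conditions: σ_0 = σ_2 = 0.
Solving: σ_0 = 0, σ_1 = 33/2, σ_2 = 0.
On [-1, 0], s(x) = 3 - 39/4·(x + 1) + 0·(x + 1)² + 11/4·(x + 1)³.
With (x + 1) = 1/4: s(-3/4) = 155/256.

0.6055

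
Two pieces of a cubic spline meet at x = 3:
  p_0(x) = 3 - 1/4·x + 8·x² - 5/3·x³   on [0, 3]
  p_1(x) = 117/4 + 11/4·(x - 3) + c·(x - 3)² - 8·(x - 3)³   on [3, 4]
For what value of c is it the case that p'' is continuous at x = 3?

p_0''(x) = 16 - 10·x, so p_0''(3) = -14. On the right, p_1''(3) = 2c, so c = -7.

-7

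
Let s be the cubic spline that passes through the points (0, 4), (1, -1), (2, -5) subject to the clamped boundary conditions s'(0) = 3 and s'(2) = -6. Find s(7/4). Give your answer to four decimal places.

-3.8125

Put M_i = s'' at the i-th knot. Here h = (1, 1) and Δ = (-5, -4), so the interior equations h_(i-1)·M_(i-1) + 2(h_(i-1)+h_i)·M_i + h_i·M_(i+1) = 6(Δ_i − Δ_(i-1)) read
  1·M_0 + 4·M_1 + 1·M_2 = 6(Δ_1 - Δ_0) = 6
Clamped end conditions give two more equations: 2h_0·M_0 + h_0·M_1 = 6(Δ_0 - s'(0)) = -48 and h_1·M_1 + 2h_1·M_2 = 6(s'(2) - Δ_1) = -12.
Hence M_0 = -30, M_1 = 12, M_2 = -12.
On [1, 2], s(t) = -1 - 6·(t - 1) + 6·(t - 1)² - 4·(t - 1)³.
With (t - 1) = 3/4: s(7/4) = -61/16.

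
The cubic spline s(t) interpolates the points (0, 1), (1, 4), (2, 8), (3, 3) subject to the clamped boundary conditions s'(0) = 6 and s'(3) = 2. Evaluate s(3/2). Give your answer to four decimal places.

6.8333

With m_i denoting the second derivative at x_i, h_i = 1, 1, 1, and Δ_i = (y_(i+1) − y_i)/h_i = 3, 4, -5:
  1·m_0 + 4·m_1 + 1·m_2 = 6(Δ_1 - Δ_0) = 6
  1·m_1 + 4·m_2 + 1·m_3 = 6(Δ_2 - Δ_1) = -54
Clamped end conditions give two more equations: 2h_0·m_0 + h_0·m_1 = 6(Δ_0 - s'(0)) = -18 and h_2·m_2 + 2h_2·m_3 = 6(s'(3) - Δ_2) = 42.
Hence m_0 = -44/3, m_1 = 34/3, m_2 = -74/3, m_3 = 100/3.
On [1, 2], s(t) = 4 + 13/3·(t - 1) + 17/3·(t - 1)² - 6·(t - 1)³.
With (t - 1) = 1/2: s(3/2) = 41/6.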